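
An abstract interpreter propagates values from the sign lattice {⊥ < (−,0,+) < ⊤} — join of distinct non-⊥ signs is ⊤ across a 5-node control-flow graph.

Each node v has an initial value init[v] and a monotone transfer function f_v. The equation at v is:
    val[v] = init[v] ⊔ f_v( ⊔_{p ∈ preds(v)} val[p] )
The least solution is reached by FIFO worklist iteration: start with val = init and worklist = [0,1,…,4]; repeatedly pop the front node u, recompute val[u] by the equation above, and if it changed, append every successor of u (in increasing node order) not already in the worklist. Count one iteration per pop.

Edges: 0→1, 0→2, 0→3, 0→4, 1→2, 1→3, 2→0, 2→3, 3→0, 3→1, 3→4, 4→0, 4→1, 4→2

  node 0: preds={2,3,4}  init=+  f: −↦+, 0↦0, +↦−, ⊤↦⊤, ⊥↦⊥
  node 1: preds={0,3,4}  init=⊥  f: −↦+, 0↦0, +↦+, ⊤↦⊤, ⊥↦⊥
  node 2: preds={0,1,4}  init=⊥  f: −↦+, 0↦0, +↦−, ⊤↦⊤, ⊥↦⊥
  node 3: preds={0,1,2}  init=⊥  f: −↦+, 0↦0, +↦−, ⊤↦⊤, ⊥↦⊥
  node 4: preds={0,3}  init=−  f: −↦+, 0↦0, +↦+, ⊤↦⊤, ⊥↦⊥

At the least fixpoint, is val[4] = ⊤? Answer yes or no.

yes

Iteration log — 10 steps:
  step 1. node 0  ⊔preds=−  new=+  stable
  step 2. node 1  ⊔preds=⊤  new=⊤  old=⊥  +wl: 
  step 3. node 2  ⊔preds=⊤  new=⊤  old=⊥  +wl: 0
  step 4. node 3  ⊔preds=⊤  new=⊤  old=⊥  +wl: 1
  step 5. node 4  ⊔preds=⊤  new=⊤  old=−  +wl: 2
  step 6. node 0  ⊔preds=⊤  new=⊤  old=+  +wl: 3,4
  step 7. node 1  ⊔preds=⊤  new=⊤  stable
  step 8. node 2  ⊔preds=⊤  new=⊤  stable
  step 9. node 3  ⊔preds=⊤  new=⊤  stable
  step 10. node 4  ⊔preds=⊤  new=⊤  stable

Least fixpoint reached:
  node 0: ⊤
  node 1: ⊤
  node 2: ⊤
  node 3: ⊤
  node 4: ⊤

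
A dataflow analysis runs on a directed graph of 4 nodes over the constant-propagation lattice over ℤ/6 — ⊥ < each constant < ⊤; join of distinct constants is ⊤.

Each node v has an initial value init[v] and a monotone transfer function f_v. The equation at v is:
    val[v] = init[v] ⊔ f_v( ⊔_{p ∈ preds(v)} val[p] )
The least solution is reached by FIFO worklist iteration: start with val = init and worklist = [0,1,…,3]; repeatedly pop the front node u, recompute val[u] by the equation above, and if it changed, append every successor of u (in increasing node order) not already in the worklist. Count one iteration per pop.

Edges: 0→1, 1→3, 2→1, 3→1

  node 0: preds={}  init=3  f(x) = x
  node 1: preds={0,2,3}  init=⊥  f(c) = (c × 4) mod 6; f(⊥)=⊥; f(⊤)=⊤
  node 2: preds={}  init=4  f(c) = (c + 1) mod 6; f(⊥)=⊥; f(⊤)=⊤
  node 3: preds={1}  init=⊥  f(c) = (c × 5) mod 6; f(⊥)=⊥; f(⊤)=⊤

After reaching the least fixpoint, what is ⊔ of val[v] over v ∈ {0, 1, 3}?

Iteration log — 5 steps:
  step 1. node 0  ⊔preds=⊥  new=3  stable
  step 2. node 1  ⊔preds=⊤  new=⊤  old=⊥  +wl: 
  step 3. node 2  ⊔preds=⊥  new=4  stable
  step 4. node 3  ⊔preds=⊤  new=⊤  old=⊥  +wl: 1
  step 5. node 1  ⊔preds=⊤  new=⊤  stable

Least fixpoint reached:
  node 0: 3
  node 1: ⊤
  node 2: 4
  node 3: ⊤

⊤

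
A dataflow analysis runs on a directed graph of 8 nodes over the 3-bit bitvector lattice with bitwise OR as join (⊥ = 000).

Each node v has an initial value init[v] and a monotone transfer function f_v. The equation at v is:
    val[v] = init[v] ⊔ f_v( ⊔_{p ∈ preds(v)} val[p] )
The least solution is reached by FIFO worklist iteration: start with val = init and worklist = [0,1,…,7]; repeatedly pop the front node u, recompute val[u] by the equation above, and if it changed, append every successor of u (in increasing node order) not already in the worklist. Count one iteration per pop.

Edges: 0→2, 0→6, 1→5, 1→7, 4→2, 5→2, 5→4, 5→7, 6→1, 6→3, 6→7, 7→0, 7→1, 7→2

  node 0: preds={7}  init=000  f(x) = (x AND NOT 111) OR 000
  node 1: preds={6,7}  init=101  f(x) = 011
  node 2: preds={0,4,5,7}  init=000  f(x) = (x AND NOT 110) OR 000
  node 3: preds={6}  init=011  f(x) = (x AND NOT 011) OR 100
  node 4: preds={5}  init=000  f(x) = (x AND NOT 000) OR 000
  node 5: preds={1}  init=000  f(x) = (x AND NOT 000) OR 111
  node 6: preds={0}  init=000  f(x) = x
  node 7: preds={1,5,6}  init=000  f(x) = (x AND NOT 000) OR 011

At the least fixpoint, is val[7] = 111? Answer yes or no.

Iteration log — 13 steps:
  step 1. node 0  ⊔preds=000  new=000  stable
  step 2. node 1  ⊔preds=000  new=111  old=101  +wl: 
  step 3. node 2  ⊔preds=000  new=000  stable
  step 4. node 3  ⊔preds=000  new=111  old=011  +wl: 
  step 5. node 4  ⊔preds=000  new=000  stable
  step 6. node 5  ⊔preds=111  new=111  old=000  +wl: 2,4
  step 7. node 6  ⊔preds=000  new=000  stable
  step 8. node 7  ⊔preds=111  new=111  old=000  +wl: 0,1
  step 9. node 2  ⊔preds=111  new=001  old=000  +wl: 
  step 10. node 4  ⊔preds=111  new=111  old=000  +wl: 2
  step 11. node 0  ⊔preds=111  new=000  stable
  step 12. node 1  ⊔preds=111  new=111  stable
  step 13. node 2  ⊔preds=111  new=001  stable

Least fixpoint reached:
  node 0: 000
  node 1: 111
  node 2: 001
  node 3: 111
  node 4: 111
  node 5: 111
  node 6: 000
  node 7: 111

yes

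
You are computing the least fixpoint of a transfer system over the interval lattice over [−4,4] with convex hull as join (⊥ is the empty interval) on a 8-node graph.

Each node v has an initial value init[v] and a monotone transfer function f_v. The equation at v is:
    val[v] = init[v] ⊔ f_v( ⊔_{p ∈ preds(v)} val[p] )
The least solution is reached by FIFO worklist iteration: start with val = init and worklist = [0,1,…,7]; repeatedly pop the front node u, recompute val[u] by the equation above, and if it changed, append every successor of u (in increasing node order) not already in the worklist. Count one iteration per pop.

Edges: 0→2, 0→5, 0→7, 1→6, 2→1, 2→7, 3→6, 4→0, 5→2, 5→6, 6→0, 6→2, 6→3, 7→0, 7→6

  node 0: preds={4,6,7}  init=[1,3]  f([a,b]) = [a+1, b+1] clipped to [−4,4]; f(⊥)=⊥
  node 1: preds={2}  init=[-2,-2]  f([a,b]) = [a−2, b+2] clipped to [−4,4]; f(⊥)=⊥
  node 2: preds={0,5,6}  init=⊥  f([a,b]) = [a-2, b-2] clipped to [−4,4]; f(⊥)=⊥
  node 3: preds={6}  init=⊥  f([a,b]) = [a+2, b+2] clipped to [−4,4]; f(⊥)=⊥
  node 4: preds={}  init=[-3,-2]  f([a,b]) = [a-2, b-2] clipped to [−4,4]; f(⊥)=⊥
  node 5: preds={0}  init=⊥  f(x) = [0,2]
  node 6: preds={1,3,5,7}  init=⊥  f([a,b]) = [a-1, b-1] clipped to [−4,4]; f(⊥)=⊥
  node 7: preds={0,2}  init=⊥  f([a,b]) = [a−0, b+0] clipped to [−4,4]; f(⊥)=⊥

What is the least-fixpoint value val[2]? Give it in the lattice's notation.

Worklist (23 pops):
  #1 pop 0: in=[-3,-2] → [-2,3] (was [1,3]); enqueue []
  #2 pop 1: in=⊥ → [-2,-2] (no change)
  #3 pop 2: in=[-2,3] → [-4,1] (was ⊥); enqueue [1]
  #4 pop 3: in=⊥ → ⊥ (no change)
  #5 pop 4: in=⊥ → [-3,-2] (no change)
  #6 pop 5: in=[-2,3] → [0,2] (was ⊥); enqueue [2]
  #7 pop 6: in=[-2,2] → [-3,1] (was ⊥); enqueue [0,3]
  #8 pop 7: in=[-4,3] → [-4,3] (was ⊥); enqueue [6]
  #9 pop 1: in=[-4,1] → [-4,3] (was [-2,-2]); enqueue []
  #10 pop 2: in=[-3,3] → [-4,1] (no change)
  #11 pop 0: in=[-4,3] → [-3,4] (was [-2,3]); enqueue [2,5,7]
  #12 pop 3: in=[-3,1] → [-1,3] (was ⊥); enqueue []
  #13 pop 6: in=[-4,3] → [-4,2] (was [-3,1]); enqueue [0,3]
  #14 pop 2: in=[-4,4] → [-4,2] (was [-4,1]); enqueue [1]
  #15 pop 5: in=[-3,4] → [0,2] (no change)
  #16 pop 7: in=[-4,4] → [-4,4] (was [-4,3]); enqueue [6]
  #17 pop 0: in=[-4,4] → [-3,4] (no change)
  #18 pop 3: in=[-4,2] → [-2,4] (was [-1,3]); enqueue []
  #19 pop 1: in=[-4,2] → [-4,4] (was [-4,3]); enqueue []
  #20 pop 6: in=[-4,4] → [-4,3] (was [-4,2]); enqueue [0,2,3]
  #21 pop 0: in=[-4,4] → [-3,4] (no change)
  #22 pop 2: in=[-4,4] → [-4,2] (no change)
  #23 pop 3: in=[-4,3] → [-2,4] (no change)

Fixpoint:
  val[0] = [-3,4]
  val[1] = [-4,4]
  val[2] = [-4,2]
  val[3] = [-2,4]
  val[4] = [-3,-2]
  val[5] = [0,2]
  val[6] = [-4,3]
  val[7] = [-4,4]

[-4,2]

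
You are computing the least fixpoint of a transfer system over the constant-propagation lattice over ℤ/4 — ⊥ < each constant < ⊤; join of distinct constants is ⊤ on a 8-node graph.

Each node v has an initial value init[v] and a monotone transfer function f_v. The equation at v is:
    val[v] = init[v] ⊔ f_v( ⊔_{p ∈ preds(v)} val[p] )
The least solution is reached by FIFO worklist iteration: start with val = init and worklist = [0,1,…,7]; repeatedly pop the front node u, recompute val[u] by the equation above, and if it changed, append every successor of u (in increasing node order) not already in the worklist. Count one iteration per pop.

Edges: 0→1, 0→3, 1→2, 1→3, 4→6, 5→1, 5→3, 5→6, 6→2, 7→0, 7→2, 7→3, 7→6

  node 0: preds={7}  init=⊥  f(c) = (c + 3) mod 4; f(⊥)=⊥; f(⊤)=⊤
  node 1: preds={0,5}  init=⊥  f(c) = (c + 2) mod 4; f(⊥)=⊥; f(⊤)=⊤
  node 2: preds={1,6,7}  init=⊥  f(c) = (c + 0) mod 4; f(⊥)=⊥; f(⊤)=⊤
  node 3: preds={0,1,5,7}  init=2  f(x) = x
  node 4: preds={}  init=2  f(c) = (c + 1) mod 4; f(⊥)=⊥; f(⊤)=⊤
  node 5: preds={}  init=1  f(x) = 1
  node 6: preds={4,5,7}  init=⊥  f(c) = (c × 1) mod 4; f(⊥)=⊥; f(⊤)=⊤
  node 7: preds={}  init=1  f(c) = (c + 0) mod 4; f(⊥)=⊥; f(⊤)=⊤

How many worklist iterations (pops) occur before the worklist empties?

Iteration log — 9 steps:
  step 1. node 0  ⊔preds=1  new=0  old=⊥  +wl: 
  step 2. node 1  ⊔preds=⊤  new=⊤  old=⊥  +wl: 
  step 3. node 2  ⊔preds=⊤  new=⊤  old=⊥  +wl: 
  step 4. node 3  ⊔preds=⊤  new=⊤  old=2  +wl: 
  step 5. node 4  ⊔preds=⊥  new=2  stable
  step 6. node 5  ⊔preds=⊥  new=1  stable
  step 7. node 6  ⊔preds=⊤  new=⊤  old=⊥  +wl: 2
  step 8. node 7  ⊔preds=⊥  new=1  stable
  step 9. node 2  ⊔preds=⊤  new=⊤  stable

Least fixpoint reached:
  node 0: 0
  node 1: ⊤
  node 2: ⊤
  node 3: ⊤
  node 4: 2
  node 5: 1
  node 6: ⊤
  node 7: 1

9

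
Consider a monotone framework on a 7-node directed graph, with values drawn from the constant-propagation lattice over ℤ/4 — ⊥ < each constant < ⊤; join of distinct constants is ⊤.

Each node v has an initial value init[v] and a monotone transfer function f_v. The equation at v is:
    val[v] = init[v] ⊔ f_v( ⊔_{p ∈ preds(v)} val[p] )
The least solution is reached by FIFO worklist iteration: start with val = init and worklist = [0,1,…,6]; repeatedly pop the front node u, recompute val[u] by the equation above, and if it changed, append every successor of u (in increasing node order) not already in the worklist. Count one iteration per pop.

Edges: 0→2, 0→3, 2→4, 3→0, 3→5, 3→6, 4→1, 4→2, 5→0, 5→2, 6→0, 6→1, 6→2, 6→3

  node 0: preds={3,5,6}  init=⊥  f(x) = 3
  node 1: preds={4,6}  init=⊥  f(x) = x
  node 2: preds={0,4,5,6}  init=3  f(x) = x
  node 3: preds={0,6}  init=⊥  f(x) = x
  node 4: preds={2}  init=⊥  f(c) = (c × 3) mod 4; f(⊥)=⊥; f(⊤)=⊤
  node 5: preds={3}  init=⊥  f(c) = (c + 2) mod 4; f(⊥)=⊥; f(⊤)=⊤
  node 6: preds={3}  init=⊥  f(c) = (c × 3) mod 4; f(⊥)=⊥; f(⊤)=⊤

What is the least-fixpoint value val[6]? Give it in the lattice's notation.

Worklist (19 pops):
  #1 pop 0: in=⊥ → 3 (was ⊥); enqueue []
  #2 pop 1: in=⊥ → ⊥ (no change)
  #3 pop 2: in=3 → 3 (no change)
  #4 pop 3: in=3 → 3 (was ⊥); enqueue [0]
  #5 pop 4: in=3 → 1 (was ⊥); enqueue [1,2]
  #6 pop 5: in=3 → 1 (was ⊥); enqueue []
  #7 pop 6: in=3 → 1 (was ⊥); enqueue [3]
  #8 pop 0: in=⊤ → 3 (no change)
  #9 pop 1: in=1 → 1 (was ⊥); enqueue []
  #10 pop 2: in=⊤ → ⊤ (was 3); enqueue [4]
  #11 pop 3: in=⊤ → ⊤ (was 3); enqueue [0,5,6]
  #12 pop 4: in=⊤ → ⊤ (was 1); enqueue [1,2]
  #13 pop 0: in=⊤ → 3 (no change)
  #14 pop 5: in=⊤ → ⊤ (was 1); enqueue [0]
  #15 pop 6: in=⊤ → ⊤ (was 1); enqueue [3]
  #16 pop 1: in=⊤ → ⊤ (was 1); enqueue []
  #17 pop 2: in=⊤ → ⊤ (no change)
  #18 pop 0: in=⊤ → 3 (no change)
  #19 pop 3: in=⊤ → ⊤ (no change)

Fixpoint:
  val[0] = 3
  val[1] = ⊤
  val[2] = ⊤
  val[3] = ⊤
  val[4] = ⊤
  val[5] = ⊤
  val[6] = ⊤

⊤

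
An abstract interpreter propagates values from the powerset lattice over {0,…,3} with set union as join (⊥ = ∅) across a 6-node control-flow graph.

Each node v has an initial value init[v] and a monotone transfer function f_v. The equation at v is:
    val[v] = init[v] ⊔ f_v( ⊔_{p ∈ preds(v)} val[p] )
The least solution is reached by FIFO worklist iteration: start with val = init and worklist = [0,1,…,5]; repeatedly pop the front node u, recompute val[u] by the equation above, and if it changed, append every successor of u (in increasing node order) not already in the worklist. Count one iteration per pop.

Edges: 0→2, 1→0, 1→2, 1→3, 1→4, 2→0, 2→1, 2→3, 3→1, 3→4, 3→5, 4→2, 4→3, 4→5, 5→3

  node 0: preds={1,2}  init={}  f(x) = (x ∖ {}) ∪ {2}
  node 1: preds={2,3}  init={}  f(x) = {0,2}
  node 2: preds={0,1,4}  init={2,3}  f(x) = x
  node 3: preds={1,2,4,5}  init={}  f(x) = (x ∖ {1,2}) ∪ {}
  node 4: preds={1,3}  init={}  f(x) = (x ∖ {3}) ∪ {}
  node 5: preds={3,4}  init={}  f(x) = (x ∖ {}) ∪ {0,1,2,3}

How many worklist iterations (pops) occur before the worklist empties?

Worklist (10 pops):
  #1 pop 0: in={2,3} → {2,3} (was {}); enqueue []
  #2 pop 1: in={2,3} → {0,2} (was {}); enqueue [0]
  #3 pop 2: in={0,2,3} → {0,2,3} (was {2,3}); enqueue [1]
  #4 pop 3: in={0,2,3} → {0,3} (was {}); enqueue []
  #5 pop 4: in={0,2,3} → {0,2} (was {}); enqueue [2,3]
  #6 pop 5: in={0,2,3} → {0,1,2,3} (was {}); enqueue []
  #7 pop 0: in={0,2,3} → {0,2,3} (was {2,3}); enqueue []
  #8 pop 1: in={0,2,3} → {0,2} (no change)
  #9 pop 2: in={0,2,3} → {0,2,3} (no change)
  #10 pop 3: in={0,1,2,3} → {0,3} (no change)

Fixpoint:
  val[0] = {0,2,3}
  val[1] = {0,2}
  val[2] = {0,2,3}
  val[3] = {0,3}
  val[4] = {0,2}
  val[5] = {0,1,2,3}

10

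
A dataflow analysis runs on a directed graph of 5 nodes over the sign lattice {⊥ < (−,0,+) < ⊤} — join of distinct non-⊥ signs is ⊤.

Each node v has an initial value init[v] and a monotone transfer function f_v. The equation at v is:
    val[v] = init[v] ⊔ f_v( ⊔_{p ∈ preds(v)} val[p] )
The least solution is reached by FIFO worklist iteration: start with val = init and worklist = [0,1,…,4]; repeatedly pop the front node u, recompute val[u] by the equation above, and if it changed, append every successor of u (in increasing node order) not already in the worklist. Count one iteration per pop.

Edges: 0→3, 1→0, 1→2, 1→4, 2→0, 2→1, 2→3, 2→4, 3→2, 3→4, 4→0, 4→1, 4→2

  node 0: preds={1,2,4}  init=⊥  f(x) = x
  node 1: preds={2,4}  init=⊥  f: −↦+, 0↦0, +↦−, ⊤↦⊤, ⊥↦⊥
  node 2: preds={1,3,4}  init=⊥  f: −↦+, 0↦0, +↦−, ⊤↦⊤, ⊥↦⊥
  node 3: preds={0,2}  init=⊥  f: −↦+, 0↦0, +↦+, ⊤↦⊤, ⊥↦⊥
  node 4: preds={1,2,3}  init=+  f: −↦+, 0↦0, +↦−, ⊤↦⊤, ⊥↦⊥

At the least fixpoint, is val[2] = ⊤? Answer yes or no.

Worklist (11 pops):
  #1 pop 0: in=+ → + (was ⊥); enqueue []
  #2 pop 1: in=+ → − (was ⊥); enqueue [0]
  #3 pop 2: in=⊤ → ⊤ (was ⊥); enqueue [1]
  #4 pop 3: in=⊤ → ⊤ (was ⊥); enqueue [2]
  #5 pop 4: in=⊤ → ⊤ (was +); enqueue []
  #6 pop 0: in=⊤ → ⊤ (was +); enqueue [3]
  #7 pop 1: in=⊤ → ⊤ (was −); enqueue [0,4]
  #8 pop 2: in=⊤ → ⊤ (no change)
  #9 pop 3: in=⊤ → ⊤ (no change)
  #10 pop 0: in=⊤ → ⊤ (no change)
  #11 pop 4: in=⊤ → ⊤ (no change)

Fixpoint:
  val[0] = ⊤
  val[1] = ⊤
  val[2] = ⊤
  val[3] = ⊤
  val[4] = ⊤

yes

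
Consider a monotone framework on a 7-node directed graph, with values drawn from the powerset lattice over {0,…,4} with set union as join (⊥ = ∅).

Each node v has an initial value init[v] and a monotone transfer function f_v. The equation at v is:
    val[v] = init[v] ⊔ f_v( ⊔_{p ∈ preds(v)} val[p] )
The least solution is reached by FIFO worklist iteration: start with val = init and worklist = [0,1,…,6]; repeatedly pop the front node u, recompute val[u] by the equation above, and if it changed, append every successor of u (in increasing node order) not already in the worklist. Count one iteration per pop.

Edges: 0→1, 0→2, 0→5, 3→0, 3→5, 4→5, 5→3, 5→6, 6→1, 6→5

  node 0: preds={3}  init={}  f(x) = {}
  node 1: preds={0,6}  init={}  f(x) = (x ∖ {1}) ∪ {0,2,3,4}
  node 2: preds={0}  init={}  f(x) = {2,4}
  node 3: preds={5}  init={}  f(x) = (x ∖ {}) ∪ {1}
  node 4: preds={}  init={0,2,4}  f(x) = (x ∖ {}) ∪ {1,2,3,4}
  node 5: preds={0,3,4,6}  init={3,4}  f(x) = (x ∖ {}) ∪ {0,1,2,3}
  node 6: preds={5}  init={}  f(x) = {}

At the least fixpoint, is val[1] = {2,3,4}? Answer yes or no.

Worklist (11 pops):
  #1 pop 0: in={} → {} (no change)
  #2 pop 1: in={} → {0,2,3,4} (was {}); enqueue []
  #3 pop 2: in={} → {2,4} (was {}); enqueue []
  #4 pop 3: in={3,4} → {1,3,4} (was {}); enqueue [0]
  #5 pop 4: in={} → {0,1,2,3,4} (was {0,2,4}); enqueue []
  #6 pop 5: in={0,1,2,3,4} → {0,1,2,3,4} (was {3,4}); enqueue [3]
  #7 pop 6: in={0,1,2,3,4} → {} (no change)
  #8 pop 0: in={1,3,4} → {} (no change)
  #9 pop 3: in={0,1,2,3,4} → {0,1,2,3,4} (was {1,3,4}); enqueue [0,5]
  #10 pop 0: in={0,1,2,3,4} → {} (no change)
  #11 pop 5: in={0,1,2,3,4} → {0,1,2,3,4} (no change)

Fixpoint:
  val[0] = {}
  val[1] = {0,2,3,4}
  val[2] = {2,4}
  val[3] = {0,1,2,3,4}
  val[4] = {0,1,2,3,4}
  val[5] = {0,1,2,3,4}
  val[6] = {}

no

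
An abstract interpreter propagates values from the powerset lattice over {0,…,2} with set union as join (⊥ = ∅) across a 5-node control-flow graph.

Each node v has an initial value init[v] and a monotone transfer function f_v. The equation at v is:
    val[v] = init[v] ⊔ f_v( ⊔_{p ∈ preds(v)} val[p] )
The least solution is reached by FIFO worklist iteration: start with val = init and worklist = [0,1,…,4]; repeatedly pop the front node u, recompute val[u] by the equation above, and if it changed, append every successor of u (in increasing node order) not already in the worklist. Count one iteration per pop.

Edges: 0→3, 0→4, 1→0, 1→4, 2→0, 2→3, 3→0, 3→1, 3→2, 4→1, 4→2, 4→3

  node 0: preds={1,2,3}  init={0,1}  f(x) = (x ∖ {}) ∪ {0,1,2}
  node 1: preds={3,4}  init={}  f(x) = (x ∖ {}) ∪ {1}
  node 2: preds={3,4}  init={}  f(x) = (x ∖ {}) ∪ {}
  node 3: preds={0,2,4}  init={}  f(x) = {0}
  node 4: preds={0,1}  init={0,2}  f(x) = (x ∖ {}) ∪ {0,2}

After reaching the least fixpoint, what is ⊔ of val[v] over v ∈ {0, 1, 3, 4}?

{0,1,2}

Trace (10 dequeues):
  [1] u=0 | in {} | out {0,1,2} | prev {0,1} | push {}
  [2] u=1 | in {0,2} | out {0,1,2} | prev {} | push {0}
  [3] u=2 | in {0,2} | out {0,2} | prev {} | push {}
  [4] u=3 | in {0,1,2} | out {0} | prev {} | push {1,2}
  [5] u=4 | in {0,1,2} | out {0,1,2} | prev {0,2} | push {3}
  [6] u=0 | in {0,1,2} | out {0,1,2} | ==
  [7] u=1 | in {0,1,2} | out {0,1,2} | ==
  [8] u=2 | in {0,1,2} | out {0,1,2} | prev {0,2} | push {0}
  [9] u=3 | in {0,1,2} | out {0} | ==
  [10] u=0 | in {0,1,2} | out {0,1,2} | ==

Converged values:
  [0] {0,1,2}
  [1] {0,1,2}
  [2] {0,1,2}
  [3] {0}
  [4] {0,1,2}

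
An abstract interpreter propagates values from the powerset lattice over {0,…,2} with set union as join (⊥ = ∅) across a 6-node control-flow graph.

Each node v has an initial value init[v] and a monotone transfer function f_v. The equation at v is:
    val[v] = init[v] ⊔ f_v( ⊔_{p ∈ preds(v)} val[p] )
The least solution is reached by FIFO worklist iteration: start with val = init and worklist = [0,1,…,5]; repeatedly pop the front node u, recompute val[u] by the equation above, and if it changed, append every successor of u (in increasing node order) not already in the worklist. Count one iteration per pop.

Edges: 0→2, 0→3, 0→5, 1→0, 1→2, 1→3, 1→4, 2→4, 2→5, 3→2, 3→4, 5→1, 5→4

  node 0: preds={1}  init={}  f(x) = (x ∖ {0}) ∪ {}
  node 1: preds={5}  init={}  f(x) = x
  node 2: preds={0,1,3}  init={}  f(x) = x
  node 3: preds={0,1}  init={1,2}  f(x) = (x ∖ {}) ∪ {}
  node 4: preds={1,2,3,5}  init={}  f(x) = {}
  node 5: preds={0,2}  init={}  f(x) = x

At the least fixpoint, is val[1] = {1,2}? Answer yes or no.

yes

Worklist (12 pops):
  #1 pop 0: in={} → {} (no change)
  #2 pop 1: in={} → {} (no change)
  #3 pop 2: in={1,2} → {1,2} (was {}); enqueue []
  #4 pop 3: in={} → {1,2} (no change)
  #5 pop 4: in={1,2} → {} (no change)
  #6 pop 5: in={1,2} → {1,2} (was {}); enqueue [1,4]
  #7 pop 1: in={1,2} → {1,2} (was {}); enqueue [0,2,3]
  #8 pop 4: in={1,2} → {} (no change)
  #9 pop 0: in={1,2} → {1,2} (was {}); enqueue [5]
  #10 pop 2: in={1,2} → {1,2} (no change)
  #11 pop 3: in={1,2} → {1,2} (no change)
  #12 pop 5: in={1,2} → {1,2} (no change)

Fixpoint:
  val[0] = {1,2}
  val[1] = {1,2}
  val[2] = {1,2}
  val[3] = {1,2}
  val[4] = {}
  val[5] = {1,2}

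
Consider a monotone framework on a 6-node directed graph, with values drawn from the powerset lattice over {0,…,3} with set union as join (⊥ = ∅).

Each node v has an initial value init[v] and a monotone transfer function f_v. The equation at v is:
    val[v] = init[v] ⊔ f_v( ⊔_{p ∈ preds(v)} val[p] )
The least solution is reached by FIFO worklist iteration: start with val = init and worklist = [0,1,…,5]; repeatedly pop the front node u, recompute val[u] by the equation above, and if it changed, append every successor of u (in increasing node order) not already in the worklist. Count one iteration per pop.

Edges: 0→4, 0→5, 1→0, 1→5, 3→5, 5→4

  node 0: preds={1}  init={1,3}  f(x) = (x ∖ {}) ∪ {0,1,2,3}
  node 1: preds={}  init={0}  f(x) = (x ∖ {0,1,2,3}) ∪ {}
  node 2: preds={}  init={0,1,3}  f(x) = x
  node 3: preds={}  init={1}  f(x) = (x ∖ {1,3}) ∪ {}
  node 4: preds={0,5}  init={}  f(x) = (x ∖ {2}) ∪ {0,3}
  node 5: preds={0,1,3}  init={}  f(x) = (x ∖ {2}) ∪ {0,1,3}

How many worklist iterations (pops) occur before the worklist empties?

Iteration log — 7 steps:
  step 1. node 0  ⊔preds={0}  new={0,1,2,3}  old={1,3}  +wl: 
  step 2. node 1  ⊔preds={}  new={0}  stable
  step 3. node 2  ⊔preds={}  new={0,1,3}  stable
  step 4. node 3  ⊔preds={}  new={1}  stable
  step 5. node 4  ⊔preds={0,1,2,3}  new={0,1,3}  old={}  +wl: 
  step 6. node 5  ⊔preds={0,1,2,3}  new={0,1,3}  old={}  +wl: 4
  step 7. node 4  ⊔preds={0,1,2,3}  new={0,1,3}  stable

Least fixpoint reached:
  node 0: {0,1,2,3}
  node 1: {0}
  node 2: {0,1,3}
  node 3: {1}
  node 4: {0,1,3}
  node 5: {0,1,3}

7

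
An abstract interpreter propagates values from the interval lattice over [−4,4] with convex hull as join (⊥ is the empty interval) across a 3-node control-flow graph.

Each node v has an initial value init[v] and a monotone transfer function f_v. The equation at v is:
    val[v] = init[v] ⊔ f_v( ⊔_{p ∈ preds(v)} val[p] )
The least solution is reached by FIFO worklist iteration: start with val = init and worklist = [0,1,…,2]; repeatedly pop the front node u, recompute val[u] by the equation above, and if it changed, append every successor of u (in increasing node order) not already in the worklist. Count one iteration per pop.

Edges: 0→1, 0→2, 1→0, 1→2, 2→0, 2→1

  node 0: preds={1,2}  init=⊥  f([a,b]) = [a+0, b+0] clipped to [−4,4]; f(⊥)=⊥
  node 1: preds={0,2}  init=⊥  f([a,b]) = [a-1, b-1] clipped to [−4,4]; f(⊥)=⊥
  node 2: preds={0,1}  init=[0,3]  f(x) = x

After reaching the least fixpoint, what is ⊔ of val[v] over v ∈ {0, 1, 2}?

Worklist (15 pops):
  #1 pop 0: in=[0,3] → [0,3] (was ⊥); enqueue []
  #2 pop 1: in=[0,3] → [-1,2] (was ⊥); enqueue [0]
  #3 pop 2: in=[-1,3] → [-1,3] (was [0,3]); enqueue [1]
  #4 pop 0: in=[-1,3] → [-1,3] (was [0,3]); enqueue [2]
  #5 pop 1: in=[-1,3] → [-2,2] (was [-1,2]); enqueue [0]
  #6 pop 2: in=[-2,3] → [-2,3] (was [-1,3]); enqueue [1]
  #7 pop 0: in=[-2,3] → [-2,3] (was [-1,3]); enqueue [2]
  #8 pop 1: in=[-2,3] → [-3,2] (was [-2,2]); enqueue [0]
  #9 pop 2: in=[-3,3] → [-3,3] (was [-2,3]); enqueue [1]
  #10 pop 0: in=[-3,3] → [-3,3] (was [-2,3]); enqueue [2]
  #11 pop 1: in=[-3,3] → [-4,2] (was [-3,2]); enqueue [0]
  #12 pop 2: in=[-4,3] → [-4,3] (was [-3,3]); enqueue [1]
  #13 pop 0: in=[-4,3] → [-4,3] (was [-3,3]); enqueue [2]
  #14 pop 1: in=[-4,3] → [-4,2] (no change)
  #15 pop 2: in=[-4,3] → [-4,3] (no change)

Fixpoint:
  val[0] = [-4,3]
  val[1] = [-4,2]
  val[2] = [-4,3]

[-4,3]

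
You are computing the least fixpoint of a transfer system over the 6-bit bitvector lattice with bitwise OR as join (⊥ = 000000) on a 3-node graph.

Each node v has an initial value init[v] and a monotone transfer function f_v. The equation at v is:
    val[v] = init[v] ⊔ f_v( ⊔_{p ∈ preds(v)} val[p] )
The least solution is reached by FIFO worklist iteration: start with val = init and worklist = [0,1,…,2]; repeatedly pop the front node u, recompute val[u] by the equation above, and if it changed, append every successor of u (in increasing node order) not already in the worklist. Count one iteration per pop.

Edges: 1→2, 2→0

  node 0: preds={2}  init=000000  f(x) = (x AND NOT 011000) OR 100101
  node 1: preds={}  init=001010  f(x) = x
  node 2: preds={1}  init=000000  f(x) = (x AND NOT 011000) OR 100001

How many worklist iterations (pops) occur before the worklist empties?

4

Iteration log — 4 steps:
  step 1. node 0  ⊔preds=000000  new=100101  old=000000  +wl: 
  step 2. node 1  ⊔preds=000000  new=001010  stable
  step 3. node 2  ⊔preds=001010  new=100011  old=000000  +wl: 0
  step 4. node 0  ⊔preds=100011  new=100111  old=100101  +wl: 

Least fixpoint reached:
  node 0: 100111
  node 1: 001010
  node 2: 100011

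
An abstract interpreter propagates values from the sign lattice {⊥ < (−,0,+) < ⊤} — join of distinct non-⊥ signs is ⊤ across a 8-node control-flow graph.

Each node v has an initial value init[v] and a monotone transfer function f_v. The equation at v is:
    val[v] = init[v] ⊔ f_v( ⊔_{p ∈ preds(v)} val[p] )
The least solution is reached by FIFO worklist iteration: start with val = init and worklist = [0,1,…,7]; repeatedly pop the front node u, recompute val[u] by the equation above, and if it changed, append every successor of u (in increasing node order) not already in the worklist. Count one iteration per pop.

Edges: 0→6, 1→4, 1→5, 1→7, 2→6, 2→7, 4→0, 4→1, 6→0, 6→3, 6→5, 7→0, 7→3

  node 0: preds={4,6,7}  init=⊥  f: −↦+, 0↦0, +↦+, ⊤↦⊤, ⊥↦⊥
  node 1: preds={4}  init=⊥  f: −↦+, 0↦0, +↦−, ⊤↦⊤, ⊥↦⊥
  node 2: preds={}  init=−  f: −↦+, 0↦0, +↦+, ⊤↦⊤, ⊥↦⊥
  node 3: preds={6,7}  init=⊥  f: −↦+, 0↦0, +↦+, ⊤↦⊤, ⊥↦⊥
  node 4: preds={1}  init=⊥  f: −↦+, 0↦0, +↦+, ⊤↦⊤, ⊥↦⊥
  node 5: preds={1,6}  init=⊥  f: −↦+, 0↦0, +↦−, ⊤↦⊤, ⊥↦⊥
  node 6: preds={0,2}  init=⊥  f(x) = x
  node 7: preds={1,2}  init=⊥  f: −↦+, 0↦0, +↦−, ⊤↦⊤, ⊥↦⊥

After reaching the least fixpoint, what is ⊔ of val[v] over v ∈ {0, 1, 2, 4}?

⊤

Iteration log — 15 steps:
  step 1. node 0  ⊔preds=⊥  new=⊥  stable
  step 2. node 1  ⊔preds=⊥  new=⊥  stable
  step 3. node 2  ⊔preds=⊥  new=−  stable
  step 4. node 3  ⊔preds=⊥  new=⊥  stable
  step 5. node 4  ⊔preds=⊥  new=⊥  stable
  step 6. node 5  ⊔preds=⊥  new=⊥  stable
  step 7. node 6  ⊔preds=−  new=−  old=⊥  +wl: 0,3,5
  step 8. node 7  ⊔preds=−  new=+  old=⊥  +wl: 
  step 9. node 0  ⊔preds=⊤  new=⊤  old=⊥  +wl: 6
  step 10. node 3  ⊔preds=⊤  new=⊤  old=⊥  +wl: 
  step 11. node 5  ⊔preds=−  new=+  old=⊥  +wl: 
  step 12. node 6  ⊔preds=⊤  new=⊤  old=−  +wl: 0,3,5
  step 13. node 0  ⊔preds=⊤  new=⊤  stable
  step 14. node 3  ⊔preds=⊤  new=⊤  stable
  step 15. node 5  ⊔preds=⊤  new=⊤  old=+  +wl: 

Least fixpoint reached:
  node 0: ⊤
  node 1: ⊥
  node 2: −
  node 3: ⊤
  node 4: ⊥
  node 5: ⊤
  node 6: ⊤
  node 7: +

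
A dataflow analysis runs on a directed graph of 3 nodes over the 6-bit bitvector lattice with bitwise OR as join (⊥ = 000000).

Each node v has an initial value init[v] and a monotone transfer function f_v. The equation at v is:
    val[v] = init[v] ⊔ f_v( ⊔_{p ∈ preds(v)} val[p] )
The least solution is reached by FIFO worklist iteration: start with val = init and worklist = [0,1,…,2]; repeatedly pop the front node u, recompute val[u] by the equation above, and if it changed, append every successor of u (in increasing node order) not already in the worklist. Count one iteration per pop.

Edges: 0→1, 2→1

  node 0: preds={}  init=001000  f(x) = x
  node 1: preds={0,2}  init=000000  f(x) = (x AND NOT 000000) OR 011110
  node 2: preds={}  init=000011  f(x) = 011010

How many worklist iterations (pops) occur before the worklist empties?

Trace (4 dequeues):
  [1] u=0 | in 000000 | out 001000 | ==
  [2] u=1 | in 001011 | out 011111 | prev 000000 | push {}
  [3] u=2 | in 000000 | out 011011 | prev 000011 | push {1}
  [4] u=1 | in 011011 | out 011111 | ==

Converged values:
  [0] 001000
  [1] 011111
  [2] 011011

4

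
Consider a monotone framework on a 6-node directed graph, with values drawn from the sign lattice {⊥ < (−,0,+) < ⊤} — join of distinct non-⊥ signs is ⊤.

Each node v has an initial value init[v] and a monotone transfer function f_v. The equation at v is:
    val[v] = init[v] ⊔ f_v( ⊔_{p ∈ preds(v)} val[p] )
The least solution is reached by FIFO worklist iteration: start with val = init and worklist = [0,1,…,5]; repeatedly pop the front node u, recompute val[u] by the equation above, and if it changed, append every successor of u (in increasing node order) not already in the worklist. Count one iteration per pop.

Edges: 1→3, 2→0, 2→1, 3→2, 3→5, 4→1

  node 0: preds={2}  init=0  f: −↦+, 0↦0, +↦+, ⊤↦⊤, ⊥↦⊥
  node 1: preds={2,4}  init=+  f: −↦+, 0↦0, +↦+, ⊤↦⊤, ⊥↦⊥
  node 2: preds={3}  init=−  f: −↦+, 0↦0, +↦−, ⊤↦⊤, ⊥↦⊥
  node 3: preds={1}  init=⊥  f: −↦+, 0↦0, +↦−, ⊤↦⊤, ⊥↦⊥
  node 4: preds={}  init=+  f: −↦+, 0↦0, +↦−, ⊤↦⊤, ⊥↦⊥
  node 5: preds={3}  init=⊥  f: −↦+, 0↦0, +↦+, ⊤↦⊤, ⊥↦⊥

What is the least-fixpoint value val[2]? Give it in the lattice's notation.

Worklist (9 pops):
  #1 pop 0: in=− → ⊤ (was 0); enqueue []
  #2 pop 1: in=⊤ → ⊤ (was +); enqueue []
  #3 pop 2: in=⊥ → − (no change)
  #4 pop 3: in=⊤ → ⊤ (was ⊥); enqueue [2]
  #5 pop 4: in=⊥ → + (no change)
  #6 pop 5: in=⊤ → ⊤ (was ⊥); enqueue []
  #7 pop 2: in=⊤ → ⊤ (was −); enqueue [0,1]
  #8 pop 0: in=⊤ → ⊤ (no change)
  #9 pop 1: in=⊤ → ⊤ (no change)

Fixpoint:
  val[0] = ⊤
  val[1] = ⊤
  val[2] = ⊤
  val[3] = ⊤
  val[4] = +
  val[5] = ⊤

⊤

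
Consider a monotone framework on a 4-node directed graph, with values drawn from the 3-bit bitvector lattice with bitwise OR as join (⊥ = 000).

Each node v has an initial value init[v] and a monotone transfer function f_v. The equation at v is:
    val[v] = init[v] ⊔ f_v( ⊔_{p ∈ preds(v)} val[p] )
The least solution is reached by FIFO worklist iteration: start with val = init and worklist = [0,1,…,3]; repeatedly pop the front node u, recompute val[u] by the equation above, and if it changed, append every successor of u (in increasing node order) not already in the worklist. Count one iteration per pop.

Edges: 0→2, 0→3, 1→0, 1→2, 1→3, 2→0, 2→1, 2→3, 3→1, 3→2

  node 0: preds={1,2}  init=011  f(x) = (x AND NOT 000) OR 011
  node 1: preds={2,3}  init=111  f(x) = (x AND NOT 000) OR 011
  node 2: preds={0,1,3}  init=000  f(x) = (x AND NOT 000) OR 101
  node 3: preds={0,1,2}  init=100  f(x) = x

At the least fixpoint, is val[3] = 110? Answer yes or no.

Trace (7 dequeues):
  [1] u=0 | in 111 | out 111 | prev 011 | push {}
  [2] u=1 | in 100 | out 111 | ==
  [3] u=2 | in 111 | out 111 | prev 000 | push {0,1}
  [4] u=3 | in 111 | out 111 | prev 100 | push {2}
  [5] u=0 | in 111 | out 111 | ==
  [6] u=1 | in 111 | out 111 | ==
  [7] u=2 | in 111 | out 111 | ==

Converged values:
  [0] 111
  [1] 111
  [2] 111
  [3] 111

no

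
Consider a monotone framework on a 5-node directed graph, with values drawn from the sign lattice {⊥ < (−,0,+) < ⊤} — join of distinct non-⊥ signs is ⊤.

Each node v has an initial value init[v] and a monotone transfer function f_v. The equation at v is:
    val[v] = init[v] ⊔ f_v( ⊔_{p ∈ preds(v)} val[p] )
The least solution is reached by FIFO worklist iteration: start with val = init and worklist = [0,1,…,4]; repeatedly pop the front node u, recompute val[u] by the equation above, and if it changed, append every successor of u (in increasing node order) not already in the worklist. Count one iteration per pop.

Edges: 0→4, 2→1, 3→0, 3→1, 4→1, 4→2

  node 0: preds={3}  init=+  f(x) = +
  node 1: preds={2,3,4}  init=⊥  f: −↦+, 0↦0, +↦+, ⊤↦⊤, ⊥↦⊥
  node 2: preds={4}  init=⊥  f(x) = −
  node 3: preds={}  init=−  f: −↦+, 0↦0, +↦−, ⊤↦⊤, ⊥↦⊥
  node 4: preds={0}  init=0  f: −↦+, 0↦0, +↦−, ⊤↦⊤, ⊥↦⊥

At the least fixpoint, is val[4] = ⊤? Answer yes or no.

Worklist (7 pops):
  #1 pop 0: in=− → + (no change)
  #2 pop 1: in=⊤ → ⊤ (was ⊥); enqueue []
  #3 pop 2: in=0 → − (was ⊥); enqueue [1]
  #4 pop 3: in=⊥ → − (no change)
  #5 pop 4: in=+ → ⊤ (was 0); enqueue [2]
  #6 pop 1: in=⊤ → ⊤ (no change)
  #7 pop 2: in=⊤ → − (no change)

Fixpoint:
  val[0] = +
  val[1] = ⊤
  val[2] = −
  val[3] = −
  val[4] = ⊤

yes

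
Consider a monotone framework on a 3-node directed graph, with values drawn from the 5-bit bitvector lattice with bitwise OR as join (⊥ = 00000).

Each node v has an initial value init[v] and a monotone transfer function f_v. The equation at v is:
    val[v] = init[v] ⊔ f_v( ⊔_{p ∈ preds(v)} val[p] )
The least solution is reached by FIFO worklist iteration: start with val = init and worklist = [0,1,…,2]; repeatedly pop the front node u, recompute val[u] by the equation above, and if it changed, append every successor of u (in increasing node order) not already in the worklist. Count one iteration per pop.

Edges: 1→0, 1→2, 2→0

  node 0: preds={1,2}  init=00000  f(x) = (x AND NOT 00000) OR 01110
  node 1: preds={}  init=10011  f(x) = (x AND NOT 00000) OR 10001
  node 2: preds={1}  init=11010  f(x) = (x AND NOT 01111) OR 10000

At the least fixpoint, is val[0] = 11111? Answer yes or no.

yes

Trace (3 dequeues):
  [1] u=0 | in 11011 | out 11111 | prev 00000 | push {}
  [2] u=1 | in 00000 | out 10011 | ==
  [3] u=2 | in 10011 | out 11010 | ==

Converged values:
  [0] 11111
  [1] 10011
  [2] 11010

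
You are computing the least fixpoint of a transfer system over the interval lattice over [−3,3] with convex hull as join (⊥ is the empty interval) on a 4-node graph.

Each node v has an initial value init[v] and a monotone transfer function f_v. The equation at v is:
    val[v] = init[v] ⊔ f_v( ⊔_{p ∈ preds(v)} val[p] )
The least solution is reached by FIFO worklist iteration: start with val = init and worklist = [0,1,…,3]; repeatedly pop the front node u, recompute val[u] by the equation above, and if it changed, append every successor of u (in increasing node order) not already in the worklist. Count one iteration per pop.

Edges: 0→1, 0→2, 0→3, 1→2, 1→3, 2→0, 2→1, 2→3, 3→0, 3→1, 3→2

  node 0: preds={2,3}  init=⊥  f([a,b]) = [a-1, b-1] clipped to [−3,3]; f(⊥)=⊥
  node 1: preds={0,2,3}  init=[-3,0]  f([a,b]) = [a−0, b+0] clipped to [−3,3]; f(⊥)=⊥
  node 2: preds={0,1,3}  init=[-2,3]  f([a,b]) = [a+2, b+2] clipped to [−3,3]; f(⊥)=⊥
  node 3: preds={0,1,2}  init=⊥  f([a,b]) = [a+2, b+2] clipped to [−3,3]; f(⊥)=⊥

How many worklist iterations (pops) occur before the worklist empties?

7

Trace (7 dequeues):
  [1] u=0 | in [-2,3] | out [-3,2] | prev ⊥ | push {}
  [2] u=1 | in [-3,3] | out [-3,3] | prev [-3,0] | push {}
  [3] u=2 | in [-3,3] | out [-2,3] | ==
  [4] u=3 | in [-3,3] | out [-1,3] | prev ⊥ | push {0,1,2}
  [5] u=0 | in [-2,3] | out [-3,2] | ==
  [6] u=1 | in [-3,3] | out [-3,3] | ==
  [7] u=2 | in [-3,3] | out [-2,3] | ==

Converged values:
  [0] [-3,2]
  [1] [-3,3]
  [2] [-2,3]
  [3] [-1,3]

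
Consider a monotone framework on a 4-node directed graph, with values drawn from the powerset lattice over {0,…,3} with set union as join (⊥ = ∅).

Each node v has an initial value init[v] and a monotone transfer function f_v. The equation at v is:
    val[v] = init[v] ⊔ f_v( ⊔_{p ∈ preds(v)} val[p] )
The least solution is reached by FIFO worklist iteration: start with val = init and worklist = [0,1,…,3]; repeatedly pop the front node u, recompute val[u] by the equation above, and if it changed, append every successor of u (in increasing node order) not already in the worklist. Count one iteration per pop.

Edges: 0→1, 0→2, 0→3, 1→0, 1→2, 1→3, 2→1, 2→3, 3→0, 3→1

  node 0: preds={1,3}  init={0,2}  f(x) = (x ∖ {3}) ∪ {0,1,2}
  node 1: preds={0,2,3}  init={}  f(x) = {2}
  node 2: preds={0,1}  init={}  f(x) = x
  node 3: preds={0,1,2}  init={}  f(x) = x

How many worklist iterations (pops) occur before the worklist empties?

6

Iteration log — 6 steps:
  step 1. node 0  ⊔preds={}  new={0,1,2}  old={0,2}  +wl: 
  step 2. node 1  ⊔preds={0,1,2}  new={2}  old={}  +wl: 0
  step 3. node 2  ⊔preds={0,1,2}  new={0,1,2}  old={}  +wl: 1
  step 4. node 3  ⊔preds={0,1,2}  new={0,1,2}  old={}  +wl: 
  step 5. node 0  ⊔preds={0,1,2}  new={0,1,2}  stable
  step 6. node 1  ⊔preds={0,1,2}  new={2}  stable

Least fixpoint reached:
  node 0: {0,1,2}
  node 1: {2}
  node 2: {0,1,2}
  node 3: {0,1,2}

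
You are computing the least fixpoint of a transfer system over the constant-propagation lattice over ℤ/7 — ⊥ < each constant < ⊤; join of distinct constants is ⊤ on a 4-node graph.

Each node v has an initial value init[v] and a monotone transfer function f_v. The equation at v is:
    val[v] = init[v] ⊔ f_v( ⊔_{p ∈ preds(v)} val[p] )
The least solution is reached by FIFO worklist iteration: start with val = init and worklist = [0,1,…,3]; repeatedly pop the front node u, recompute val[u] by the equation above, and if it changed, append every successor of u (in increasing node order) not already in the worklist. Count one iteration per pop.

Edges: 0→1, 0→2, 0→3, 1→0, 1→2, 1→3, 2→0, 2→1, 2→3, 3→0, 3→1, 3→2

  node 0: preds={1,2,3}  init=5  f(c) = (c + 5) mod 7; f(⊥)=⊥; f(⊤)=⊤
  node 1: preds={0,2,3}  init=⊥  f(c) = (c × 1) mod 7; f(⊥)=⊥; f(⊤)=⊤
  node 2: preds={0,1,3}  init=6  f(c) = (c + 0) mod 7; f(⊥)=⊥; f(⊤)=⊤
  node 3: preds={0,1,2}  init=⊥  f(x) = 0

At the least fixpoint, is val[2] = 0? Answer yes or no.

no

Worklist (7 pops):
  #1 pop 0: in=6 → ⊤ (was 5); enqueue []
  #2 pop 1: in=⊤ → ⊤ (was ⊥); enqueue [0]
  #3 pop 2: in=⊤ → ⊤ (was 6); enqueue [1]
  #4 pop 3: in=⊤ → 0 (was ⊥); enqueue [2]
  #5 pop 0: in=⊤ → ⊤ (no change)
  #6 pop 1: in=⊤ → ⊤ (no change)
  #7 pop 2: in=⊤ → ⊤ (no change)

Fixpoint:
  val[0] = ⊤
  val[1] = ⊤
  val[2] = ⊤
  val[3] = 0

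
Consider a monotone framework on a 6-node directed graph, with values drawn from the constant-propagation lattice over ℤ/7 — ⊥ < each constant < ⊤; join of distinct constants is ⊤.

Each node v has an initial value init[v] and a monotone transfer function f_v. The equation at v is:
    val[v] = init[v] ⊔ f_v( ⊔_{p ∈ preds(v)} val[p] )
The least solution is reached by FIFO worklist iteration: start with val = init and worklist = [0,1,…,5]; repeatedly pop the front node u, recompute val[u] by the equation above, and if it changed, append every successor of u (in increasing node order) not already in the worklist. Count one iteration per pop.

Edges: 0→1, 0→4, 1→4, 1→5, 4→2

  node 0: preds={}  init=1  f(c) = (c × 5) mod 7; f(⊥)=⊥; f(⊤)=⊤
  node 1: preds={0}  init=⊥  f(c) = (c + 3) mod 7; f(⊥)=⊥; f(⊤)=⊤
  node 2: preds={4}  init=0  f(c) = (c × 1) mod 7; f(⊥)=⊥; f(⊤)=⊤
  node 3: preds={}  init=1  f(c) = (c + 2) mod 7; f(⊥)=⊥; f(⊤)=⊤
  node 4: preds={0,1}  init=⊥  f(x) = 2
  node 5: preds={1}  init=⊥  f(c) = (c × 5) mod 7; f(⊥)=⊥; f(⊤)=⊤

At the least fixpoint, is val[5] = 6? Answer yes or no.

Trace (7 dequeues):
  [1] u=0 | in ⊥ | out 1 | ==
  [2] u=1 | in 1 | out 4 | prev ⊥ | push {}
  [3] u=2 | in ⊥ | out 0 | ==
  [4] u=3 | in ⊥ | out 1 | ==
  [5] u=4 | in ⊤ | out 2 | prev ⊥ | push {2}
  [6] u=5 | in 4 | out 6 | prev ⊥ | push {}
  [7] u=2 | in 2 | out ⊤ | prev 0 | push {}

Converged values:
  [0] 1
  [1] 4
  [2] ⊤
  [3] 1
  [4] 2
  [5] 6

yes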